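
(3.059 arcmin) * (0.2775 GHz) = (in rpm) 2.358e+06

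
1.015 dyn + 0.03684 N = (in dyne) 3685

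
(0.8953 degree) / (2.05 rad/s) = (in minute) 0.000127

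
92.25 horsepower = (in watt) 6.879e+04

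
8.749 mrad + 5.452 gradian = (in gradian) 6.009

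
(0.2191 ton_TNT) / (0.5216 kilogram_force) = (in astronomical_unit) 0.001198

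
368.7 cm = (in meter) 3.687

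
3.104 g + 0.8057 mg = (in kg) 0.003105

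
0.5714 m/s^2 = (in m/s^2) 0.5714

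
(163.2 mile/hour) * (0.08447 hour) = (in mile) 13.79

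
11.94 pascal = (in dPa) 119.4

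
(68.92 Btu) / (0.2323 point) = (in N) 8.873e+08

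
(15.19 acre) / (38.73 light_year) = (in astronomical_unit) 1.121e-24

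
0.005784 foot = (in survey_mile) 1.095e-06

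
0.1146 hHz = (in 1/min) 687.6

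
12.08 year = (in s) 3.81e+08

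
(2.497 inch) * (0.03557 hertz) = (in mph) 0.005046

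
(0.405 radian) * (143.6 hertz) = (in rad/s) 58.16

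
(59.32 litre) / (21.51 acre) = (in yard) 7.453e-07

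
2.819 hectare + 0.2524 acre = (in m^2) 2.921e+04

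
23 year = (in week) 1199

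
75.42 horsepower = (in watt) 5.624e+04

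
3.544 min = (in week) 0.0003516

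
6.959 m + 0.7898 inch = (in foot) 22.9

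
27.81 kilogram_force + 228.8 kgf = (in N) 2516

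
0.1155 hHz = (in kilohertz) 0.01155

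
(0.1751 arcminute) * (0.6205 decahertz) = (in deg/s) 0.01811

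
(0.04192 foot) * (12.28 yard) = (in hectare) 1.435e-05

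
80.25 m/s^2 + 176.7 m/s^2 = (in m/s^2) 256.9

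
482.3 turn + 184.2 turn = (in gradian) 2.666e+05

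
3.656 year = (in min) 1.922e+06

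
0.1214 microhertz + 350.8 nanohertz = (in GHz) 4.722e-16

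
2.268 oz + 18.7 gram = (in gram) 83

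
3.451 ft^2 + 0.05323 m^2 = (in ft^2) 4.024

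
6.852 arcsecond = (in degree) 0.001903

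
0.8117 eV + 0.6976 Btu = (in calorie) 175.9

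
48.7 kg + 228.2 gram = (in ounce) 1726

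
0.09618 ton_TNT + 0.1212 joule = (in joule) 4.024e+08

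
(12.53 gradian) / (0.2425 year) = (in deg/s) 1.475e-06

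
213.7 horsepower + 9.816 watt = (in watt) 1.594e+05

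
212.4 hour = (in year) 0.02425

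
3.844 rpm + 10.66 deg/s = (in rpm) 5.621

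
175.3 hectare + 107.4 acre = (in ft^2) 2.355e+07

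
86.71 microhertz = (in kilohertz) 8.671e-08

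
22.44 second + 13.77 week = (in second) 8.328e+06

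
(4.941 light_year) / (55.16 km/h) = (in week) 5.044e+09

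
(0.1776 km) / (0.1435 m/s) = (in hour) 0.3438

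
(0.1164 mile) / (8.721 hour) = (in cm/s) 0.5967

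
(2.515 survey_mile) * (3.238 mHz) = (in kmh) 47.18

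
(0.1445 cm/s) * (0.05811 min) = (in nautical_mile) 2.72e-06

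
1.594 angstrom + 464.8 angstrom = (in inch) 1.836e-06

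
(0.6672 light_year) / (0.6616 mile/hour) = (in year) 6.768e+08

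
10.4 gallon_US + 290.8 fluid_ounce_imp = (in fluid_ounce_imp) 1676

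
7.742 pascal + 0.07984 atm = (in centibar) 8.098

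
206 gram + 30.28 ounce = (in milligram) 1.064e+06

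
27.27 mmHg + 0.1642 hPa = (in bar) 0.03652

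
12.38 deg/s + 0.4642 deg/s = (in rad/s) 0.2242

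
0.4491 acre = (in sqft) 1.956e+04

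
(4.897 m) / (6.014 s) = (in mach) 0.002391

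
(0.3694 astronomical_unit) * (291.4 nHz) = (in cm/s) 1.61e+06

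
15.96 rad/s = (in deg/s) 914.4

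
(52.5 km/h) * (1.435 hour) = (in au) 5.036e-07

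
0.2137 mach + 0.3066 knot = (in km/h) 262.5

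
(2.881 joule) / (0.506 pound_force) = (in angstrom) 1.28e+10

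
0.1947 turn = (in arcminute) 4206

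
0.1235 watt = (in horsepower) 0.0001656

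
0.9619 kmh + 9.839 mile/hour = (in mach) 0.0137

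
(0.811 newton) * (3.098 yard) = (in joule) 2.297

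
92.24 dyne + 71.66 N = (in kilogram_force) 7.307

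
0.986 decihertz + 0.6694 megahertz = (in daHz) 6.694e+04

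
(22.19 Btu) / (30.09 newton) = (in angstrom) 7.781e+12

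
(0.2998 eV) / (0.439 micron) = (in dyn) 1.094e-08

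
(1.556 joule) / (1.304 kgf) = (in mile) 7.561e-05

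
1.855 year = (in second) 5.85e+07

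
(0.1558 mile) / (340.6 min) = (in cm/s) 1.227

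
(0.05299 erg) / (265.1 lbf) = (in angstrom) 0.04494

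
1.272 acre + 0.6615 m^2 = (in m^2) 5148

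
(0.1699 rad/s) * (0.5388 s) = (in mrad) 91.54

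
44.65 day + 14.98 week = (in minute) 2.153e+05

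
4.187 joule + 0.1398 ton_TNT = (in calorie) 1.398e+08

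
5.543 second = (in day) 6.416e-05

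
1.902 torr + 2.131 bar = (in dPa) 2.134e+06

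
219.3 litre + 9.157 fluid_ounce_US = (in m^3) 0.2196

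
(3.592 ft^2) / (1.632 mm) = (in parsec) 6.627e-15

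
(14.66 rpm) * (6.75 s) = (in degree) 593.7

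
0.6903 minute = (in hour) 0.0115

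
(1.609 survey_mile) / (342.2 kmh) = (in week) 4.504e-05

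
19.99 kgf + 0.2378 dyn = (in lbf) 44.07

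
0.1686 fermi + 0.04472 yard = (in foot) 0.1342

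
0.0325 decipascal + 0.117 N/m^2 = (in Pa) 0.1203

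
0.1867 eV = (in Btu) 2.835e-23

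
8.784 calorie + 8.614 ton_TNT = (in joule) 3.604e+10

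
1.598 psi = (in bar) 0.1102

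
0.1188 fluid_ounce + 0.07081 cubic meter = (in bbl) 0.4454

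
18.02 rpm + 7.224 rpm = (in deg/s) 151.5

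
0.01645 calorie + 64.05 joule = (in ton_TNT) 1.532e-08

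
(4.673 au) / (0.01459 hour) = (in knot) 2.587e+10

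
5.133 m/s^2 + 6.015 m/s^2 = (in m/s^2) 11.15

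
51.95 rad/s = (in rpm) 496.1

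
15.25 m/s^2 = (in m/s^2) 15.25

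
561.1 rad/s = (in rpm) 5358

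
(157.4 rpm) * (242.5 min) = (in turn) 3.817e+04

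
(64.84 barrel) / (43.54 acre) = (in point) 0.1658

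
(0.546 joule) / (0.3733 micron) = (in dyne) 1.463e+11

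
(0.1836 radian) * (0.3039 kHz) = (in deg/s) 3197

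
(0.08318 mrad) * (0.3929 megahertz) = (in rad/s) 32.68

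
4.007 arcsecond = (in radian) 1.943e-05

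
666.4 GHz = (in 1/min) 3.998e+13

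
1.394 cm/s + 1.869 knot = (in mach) 0.002865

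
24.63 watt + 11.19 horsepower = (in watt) 8369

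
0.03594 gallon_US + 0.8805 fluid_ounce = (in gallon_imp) 0.03565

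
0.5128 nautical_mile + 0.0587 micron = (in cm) 9.497e+04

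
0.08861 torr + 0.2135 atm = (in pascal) 2.164e+04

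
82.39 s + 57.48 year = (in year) 57.48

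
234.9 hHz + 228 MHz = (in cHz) 2.28e+10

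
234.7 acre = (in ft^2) 1.022e+07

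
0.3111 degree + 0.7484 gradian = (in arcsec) 3545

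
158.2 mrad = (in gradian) 10.07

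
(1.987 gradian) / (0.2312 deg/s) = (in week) 1.279e-05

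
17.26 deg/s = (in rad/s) 0.3012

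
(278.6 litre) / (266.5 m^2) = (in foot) 0.00343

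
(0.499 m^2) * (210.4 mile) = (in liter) 1.69e+08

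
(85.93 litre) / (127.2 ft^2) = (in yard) 0.007952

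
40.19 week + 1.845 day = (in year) 0.7758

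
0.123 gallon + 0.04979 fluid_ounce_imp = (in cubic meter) 0.000467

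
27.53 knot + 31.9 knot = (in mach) 0.08979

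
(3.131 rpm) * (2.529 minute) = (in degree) 2851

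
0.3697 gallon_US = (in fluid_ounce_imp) 49.25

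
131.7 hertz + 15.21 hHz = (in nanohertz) 1.653e+12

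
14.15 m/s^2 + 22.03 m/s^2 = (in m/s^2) 36.18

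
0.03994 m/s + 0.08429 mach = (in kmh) 103.5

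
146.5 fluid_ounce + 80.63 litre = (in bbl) 0.5344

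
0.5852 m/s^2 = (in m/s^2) 0.5852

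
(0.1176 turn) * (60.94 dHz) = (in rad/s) 4.503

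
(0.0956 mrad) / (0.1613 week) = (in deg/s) 5.615e-08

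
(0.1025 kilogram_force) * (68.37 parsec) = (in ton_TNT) 5.068e+08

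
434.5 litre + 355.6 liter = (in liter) 790.1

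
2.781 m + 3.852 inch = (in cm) 287.9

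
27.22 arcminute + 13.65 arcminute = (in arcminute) 40.87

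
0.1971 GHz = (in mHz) 1.971e+11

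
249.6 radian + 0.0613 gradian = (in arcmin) 8.581e+05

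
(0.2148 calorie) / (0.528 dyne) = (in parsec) 5.516e-12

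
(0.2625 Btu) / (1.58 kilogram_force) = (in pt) 5.067e+04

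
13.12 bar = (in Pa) 1.312e+06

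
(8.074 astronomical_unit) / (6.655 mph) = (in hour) 1.128e+08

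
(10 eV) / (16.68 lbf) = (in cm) 2.159e-18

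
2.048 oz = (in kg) 0.05806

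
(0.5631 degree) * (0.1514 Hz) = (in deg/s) 0.08525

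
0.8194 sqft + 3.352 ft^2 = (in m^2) 0.3875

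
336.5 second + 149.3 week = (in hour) 2.508e+04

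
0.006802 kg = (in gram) 6.802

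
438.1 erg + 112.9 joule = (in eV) 7.047e+20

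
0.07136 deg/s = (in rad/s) 0.001245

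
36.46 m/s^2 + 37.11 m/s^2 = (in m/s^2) 73.57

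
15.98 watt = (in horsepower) 0.02143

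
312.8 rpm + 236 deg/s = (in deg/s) 2113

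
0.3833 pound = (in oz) 6.133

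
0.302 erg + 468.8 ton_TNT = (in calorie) 4.688e+11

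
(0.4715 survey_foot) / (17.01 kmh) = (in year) 9.645e-10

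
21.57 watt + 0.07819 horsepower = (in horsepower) 0.1071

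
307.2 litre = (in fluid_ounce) 1.039e+04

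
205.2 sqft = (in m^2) 19.06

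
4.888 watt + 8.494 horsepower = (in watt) 6339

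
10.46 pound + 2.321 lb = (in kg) 5.797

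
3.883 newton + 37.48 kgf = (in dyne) 3.714e+07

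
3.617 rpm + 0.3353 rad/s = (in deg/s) 40.91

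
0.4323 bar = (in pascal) 4.323e+04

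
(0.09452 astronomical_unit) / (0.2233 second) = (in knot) 1.231e+11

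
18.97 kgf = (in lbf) 41.82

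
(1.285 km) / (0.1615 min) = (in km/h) 477.4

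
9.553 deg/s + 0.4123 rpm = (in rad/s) 0.2099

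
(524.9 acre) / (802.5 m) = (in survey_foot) 8684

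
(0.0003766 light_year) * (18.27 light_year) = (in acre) 1.522e+26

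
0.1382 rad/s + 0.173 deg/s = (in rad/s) 0.1412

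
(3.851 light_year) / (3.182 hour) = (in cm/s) 3.181e+14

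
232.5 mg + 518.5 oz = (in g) 1.47e+04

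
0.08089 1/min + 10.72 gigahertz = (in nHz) 1.072e+19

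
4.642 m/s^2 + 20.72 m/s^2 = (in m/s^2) 25.36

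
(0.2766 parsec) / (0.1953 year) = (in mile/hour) 3.1e+09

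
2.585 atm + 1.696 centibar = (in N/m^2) 2.636e+05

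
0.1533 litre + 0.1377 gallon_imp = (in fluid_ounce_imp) 27.43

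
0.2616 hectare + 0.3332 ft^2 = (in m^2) 2616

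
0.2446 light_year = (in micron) 2.314e+21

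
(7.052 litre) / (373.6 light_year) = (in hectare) 1.995e-25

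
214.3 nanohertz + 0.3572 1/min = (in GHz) 5.954e-12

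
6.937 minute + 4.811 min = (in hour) 0.1958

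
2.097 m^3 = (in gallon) 554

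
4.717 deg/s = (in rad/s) 0.08233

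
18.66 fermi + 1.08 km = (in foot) 3543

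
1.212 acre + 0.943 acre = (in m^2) 8721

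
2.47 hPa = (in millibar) 2.47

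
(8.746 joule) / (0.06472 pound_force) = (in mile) 0.01888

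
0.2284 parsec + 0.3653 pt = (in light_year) 0.7449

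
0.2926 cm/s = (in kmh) 0.01053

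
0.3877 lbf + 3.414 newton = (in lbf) 1.155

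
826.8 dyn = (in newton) 0.008268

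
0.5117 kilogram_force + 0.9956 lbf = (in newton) 9.447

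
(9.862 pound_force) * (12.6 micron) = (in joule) 0.0005527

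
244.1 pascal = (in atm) 0.002409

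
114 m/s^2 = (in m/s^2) 114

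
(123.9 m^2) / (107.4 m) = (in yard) 1.262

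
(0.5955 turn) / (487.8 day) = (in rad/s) 8.878e-08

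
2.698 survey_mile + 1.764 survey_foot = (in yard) 4749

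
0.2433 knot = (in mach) 0.0003676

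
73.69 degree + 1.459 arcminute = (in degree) 73.71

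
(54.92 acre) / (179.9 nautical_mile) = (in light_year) 7.051e-17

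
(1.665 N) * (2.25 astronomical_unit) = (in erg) 5.604e+18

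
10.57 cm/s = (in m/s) 0.1057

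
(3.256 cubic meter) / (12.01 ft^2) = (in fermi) 2.918e+15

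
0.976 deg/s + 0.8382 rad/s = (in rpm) 8.167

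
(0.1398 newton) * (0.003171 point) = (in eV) 9.761e+11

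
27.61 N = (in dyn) 2.761e+06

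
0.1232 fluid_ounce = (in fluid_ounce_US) 0.1232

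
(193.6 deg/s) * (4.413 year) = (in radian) 4.702e+08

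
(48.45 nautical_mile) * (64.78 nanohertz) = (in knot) 0.0113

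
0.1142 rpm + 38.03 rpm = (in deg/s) 228.9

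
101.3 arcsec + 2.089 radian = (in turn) 0.3326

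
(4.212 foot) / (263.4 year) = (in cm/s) 1.546e-08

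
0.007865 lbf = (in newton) 0.03499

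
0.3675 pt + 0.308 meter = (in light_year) 3.257e-17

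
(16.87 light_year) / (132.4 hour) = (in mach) 9.834e+08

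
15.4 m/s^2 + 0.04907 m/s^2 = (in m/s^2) 15.45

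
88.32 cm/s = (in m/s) 0.8832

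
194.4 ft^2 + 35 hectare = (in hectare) 35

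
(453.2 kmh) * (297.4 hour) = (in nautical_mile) 7.278e+04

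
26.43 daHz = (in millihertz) 2.643e+05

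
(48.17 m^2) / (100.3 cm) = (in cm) 4803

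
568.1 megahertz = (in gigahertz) 0.5681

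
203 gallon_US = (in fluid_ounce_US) 2.598e+04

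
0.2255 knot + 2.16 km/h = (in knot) 1.392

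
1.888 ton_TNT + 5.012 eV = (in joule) 7.899e+09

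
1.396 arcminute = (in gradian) 0.02585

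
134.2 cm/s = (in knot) 2.609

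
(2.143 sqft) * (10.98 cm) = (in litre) 21.86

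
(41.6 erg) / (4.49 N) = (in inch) 3.648e-05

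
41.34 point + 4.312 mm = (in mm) 18.9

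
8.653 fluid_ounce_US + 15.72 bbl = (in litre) 2500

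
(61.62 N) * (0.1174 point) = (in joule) 0.002552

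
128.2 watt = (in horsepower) 0.1719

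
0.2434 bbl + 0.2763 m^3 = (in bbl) 1.981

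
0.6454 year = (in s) 2.035e+07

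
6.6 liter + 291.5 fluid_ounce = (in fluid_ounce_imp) 535.7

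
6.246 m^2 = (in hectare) 0.0006246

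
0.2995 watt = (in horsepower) 0.0004016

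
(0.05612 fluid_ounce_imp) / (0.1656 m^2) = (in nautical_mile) 5.199e-09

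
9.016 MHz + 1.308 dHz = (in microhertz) 9.016e+12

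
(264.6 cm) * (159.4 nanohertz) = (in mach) 1.239e-09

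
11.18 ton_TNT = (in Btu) 4.434e+07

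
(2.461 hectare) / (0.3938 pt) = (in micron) 1.771e+14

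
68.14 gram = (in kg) 0.06814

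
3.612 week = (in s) 2.185e+06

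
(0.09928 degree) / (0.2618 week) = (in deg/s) 6.27e-07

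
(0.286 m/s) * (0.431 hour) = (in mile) 0.2757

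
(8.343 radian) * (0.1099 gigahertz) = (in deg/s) 5.253e+10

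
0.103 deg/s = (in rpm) 0.01717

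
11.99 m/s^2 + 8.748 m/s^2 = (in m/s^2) 20.74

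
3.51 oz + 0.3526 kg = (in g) 452.1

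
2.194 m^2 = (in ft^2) 23.62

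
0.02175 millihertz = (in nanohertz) 2.175e+04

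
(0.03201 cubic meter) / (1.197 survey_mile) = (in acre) 4.106e-09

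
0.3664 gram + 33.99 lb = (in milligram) 1.542e+07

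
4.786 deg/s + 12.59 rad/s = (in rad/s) 12.67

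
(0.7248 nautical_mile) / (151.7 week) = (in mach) 4.297e-08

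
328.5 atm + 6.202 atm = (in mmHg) 2.544e+05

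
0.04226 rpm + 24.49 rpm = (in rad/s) 2.569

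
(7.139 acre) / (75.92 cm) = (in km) 38.05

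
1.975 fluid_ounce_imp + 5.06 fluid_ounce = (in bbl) 0.001294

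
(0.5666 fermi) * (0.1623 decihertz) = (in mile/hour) 2.057e-17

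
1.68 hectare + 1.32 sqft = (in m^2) 1.68e+04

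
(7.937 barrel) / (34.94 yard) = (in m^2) 0.0395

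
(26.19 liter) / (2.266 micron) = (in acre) 2.856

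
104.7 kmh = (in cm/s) 2908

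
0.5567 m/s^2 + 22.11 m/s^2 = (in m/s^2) 22.67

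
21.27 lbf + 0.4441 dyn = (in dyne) 9.461e+06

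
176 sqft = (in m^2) 16.35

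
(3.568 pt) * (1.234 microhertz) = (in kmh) 5.592e-09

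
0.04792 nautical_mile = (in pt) 2.516e+05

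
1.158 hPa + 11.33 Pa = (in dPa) 1271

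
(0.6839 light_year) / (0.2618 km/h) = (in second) 8.897e+16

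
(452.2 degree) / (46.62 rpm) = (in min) 0.02694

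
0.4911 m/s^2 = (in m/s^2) 0.4911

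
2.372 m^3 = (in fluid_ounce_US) 8.021e+04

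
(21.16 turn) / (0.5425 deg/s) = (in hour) 3.9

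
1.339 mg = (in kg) 1.339e-06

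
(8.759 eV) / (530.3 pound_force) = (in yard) 6.506e-22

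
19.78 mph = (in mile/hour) 19.78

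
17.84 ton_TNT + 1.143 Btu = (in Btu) 7.075e+07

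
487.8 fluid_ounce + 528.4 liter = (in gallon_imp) 119.4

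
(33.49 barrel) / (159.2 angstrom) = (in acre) 8.265e+04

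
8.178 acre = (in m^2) 3.31e+04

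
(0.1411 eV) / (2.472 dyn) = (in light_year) 9.666e-32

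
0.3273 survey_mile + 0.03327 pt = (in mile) 0.3273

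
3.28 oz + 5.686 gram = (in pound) 0.2175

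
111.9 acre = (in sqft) 4.874e+06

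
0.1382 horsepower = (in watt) 103.1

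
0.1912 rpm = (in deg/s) 1.147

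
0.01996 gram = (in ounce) 0.0007041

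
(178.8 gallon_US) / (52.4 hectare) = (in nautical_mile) 6.974e-10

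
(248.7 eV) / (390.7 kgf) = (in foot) 3.412e-20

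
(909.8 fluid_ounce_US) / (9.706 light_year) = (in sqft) 3.154e-18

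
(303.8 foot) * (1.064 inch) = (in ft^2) 26.94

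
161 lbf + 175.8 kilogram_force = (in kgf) 248.8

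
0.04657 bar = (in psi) 0.6754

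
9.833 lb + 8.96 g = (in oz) 157.6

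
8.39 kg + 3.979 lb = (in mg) 1.019e+07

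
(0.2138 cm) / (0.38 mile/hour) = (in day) 1.457e-07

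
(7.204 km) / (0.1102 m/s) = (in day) 0.7566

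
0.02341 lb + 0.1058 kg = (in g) 116.4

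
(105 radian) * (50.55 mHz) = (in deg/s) 304.1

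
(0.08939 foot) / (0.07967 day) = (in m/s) 3.958e-06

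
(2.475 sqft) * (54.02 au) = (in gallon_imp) 4.087e+14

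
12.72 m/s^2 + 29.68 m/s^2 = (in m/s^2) 42.4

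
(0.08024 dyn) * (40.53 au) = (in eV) 3.037e+25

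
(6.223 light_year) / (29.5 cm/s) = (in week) 3.3e+11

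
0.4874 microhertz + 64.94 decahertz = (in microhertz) 6.494e+08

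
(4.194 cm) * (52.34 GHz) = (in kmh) 7.903e+09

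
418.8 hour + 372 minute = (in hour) 425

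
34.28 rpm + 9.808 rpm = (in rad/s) 4.617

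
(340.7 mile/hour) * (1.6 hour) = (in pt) 2.487e+09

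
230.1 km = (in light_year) 2.432e-11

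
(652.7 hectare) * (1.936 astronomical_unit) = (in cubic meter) 1.89e+18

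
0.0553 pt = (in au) 1.304e-16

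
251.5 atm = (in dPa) 2.548e+08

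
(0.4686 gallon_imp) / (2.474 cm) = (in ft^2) 0.9269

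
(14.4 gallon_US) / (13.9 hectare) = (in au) 2.621e-18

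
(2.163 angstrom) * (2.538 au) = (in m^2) 82.12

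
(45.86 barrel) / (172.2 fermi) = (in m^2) 4.234e+13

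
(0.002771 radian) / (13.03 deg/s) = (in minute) 0.0002031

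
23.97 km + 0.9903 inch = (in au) 1.602e-07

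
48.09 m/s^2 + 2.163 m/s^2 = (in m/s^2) 50.25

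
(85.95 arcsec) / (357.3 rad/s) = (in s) 1.166e-06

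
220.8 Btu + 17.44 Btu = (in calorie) 6.008e+04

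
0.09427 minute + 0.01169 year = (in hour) 102.4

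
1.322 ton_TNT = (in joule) 5.531e+09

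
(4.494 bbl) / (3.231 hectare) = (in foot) 7.255e-05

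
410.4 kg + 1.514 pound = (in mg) 4.111e+08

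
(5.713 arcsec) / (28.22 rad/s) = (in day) 1.136e-11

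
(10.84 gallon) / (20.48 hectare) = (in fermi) 2.004e+08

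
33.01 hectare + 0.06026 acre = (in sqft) 3.556e+06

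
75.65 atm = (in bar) 76.65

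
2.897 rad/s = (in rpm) 27.66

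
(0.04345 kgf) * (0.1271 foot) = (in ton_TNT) 3.945e-12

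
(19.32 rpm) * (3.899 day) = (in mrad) 6.816e+08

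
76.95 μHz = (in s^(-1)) 7.695e-05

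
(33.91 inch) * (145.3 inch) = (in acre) 0.0007855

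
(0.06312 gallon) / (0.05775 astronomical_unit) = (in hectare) 2.766e-18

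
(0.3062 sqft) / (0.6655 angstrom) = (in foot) 1.402e+09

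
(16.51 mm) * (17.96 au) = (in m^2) 4.436e+10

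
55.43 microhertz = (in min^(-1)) 0.003326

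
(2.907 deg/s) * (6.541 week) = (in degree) 1.15e+07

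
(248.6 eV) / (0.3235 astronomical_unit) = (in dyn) 8.23e-23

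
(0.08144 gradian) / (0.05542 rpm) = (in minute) 0.003674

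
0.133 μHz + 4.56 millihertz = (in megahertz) 4.56e-09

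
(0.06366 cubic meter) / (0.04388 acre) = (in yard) 0.0003921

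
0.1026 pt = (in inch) 0.001425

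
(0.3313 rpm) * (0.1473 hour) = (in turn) 2.928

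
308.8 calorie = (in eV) 8.064e+21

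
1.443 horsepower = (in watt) 1076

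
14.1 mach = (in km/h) 1.728e+04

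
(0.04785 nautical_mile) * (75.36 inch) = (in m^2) 169.6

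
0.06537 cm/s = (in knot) 0.001271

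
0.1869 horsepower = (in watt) 139.4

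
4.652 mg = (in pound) 1.026e-05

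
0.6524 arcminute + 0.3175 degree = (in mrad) 5.731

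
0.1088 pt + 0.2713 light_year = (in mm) 2.567e+18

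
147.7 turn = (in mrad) 9.28e+05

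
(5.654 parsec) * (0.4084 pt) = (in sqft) 2.706e+14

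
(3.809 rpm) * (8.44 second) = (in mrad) 3367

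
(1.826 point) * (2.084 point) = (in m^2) 4.736e-07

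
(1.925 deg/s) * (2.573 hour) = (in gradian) 1.981e+04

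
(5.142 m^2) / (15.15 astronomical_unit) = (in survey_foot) 7.444e-12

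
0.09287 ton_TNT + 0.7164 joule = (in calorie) 9.287e+07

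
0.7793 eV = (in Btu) 1.183e-22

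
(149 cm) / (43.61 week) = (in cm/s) 5.649e-06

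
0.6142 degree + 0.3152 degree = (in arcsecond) 3346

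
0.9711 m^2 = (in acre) 0.00024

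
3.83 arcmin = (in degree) 0.06383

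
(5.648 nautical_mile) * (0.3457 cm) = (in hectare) 0.003616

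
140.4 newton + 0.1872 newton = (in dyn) 1.406e+07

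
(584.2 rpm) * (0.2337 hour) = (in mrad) 5.147e+07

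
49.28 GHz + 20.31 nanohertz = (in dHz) 4.928e+11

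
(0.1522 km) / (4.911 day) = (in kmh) 0.001291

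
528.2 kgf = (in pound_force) 1164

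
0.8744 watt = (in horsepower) 0.001173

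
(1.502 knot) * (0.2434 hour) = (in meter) 677.1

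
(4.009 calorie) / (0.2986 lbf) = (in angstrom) 1.263e+11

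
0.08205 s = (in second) 0.08205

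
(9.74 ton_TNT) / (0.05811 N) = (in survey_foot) 2.301e+12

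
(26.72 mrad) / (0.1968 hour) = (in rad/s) 3.771e-05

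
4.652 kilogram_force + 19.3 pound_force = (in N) 131.5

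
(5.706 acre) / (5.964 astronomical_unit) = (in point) 7.336e-05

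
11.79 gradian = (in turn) 0.02948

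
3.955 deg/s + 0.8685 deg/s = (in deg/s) 4.824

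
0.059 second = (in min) 0.0009833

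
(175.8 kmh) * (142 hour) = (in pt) 7.076e+10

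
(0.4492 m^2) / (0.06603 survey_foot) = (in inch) 878.7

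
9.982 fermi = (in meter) 9.982e-15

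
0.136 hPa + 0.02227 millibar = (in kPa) 0.01583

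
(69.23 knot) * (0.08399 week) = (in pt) 5.128e+09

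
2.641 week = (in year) 0.05065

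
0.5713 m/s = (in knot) 1.111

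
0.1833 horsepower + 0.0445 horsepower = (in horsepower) 0.2278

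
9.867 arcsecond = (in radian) 4.784e-05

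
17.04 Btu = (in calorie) 4297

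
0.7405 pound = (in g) 335.9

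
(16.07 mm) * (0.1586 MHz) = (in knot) 4954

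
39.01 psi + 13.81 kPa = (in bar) 2.828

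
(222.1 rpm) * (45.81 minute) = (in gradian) 4.07e+06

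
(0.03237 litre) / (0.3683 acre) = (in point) 6.156e-05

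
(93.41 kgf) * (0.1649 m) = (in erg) 1.511e+09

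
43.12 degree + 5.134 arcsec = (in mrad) 752.6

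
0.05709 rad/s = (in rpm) 0.5452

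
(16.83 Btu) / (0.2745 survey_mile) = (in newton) 40.19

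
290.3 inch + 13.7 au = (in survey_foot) 6.724e+12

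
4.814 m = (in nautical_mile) 0.002599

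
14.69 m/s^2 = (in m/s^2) 14.69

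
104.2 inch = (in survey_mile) 0.001645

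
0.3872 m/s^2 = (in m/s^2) 0.3872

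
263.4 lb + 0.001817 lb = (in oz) 4214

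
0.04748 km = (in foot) 155.8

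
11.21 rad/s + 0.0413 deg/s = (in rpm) 107.1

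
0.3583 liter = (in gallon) 0.09465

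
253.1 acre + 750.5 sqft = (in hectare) 102.4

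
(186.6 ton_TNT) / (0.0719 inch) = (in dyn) 4.275e+19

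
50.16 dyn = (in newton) 0.0005016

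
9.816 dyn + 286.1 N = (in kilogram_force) 29.17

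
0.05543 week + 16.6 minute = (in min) 575.3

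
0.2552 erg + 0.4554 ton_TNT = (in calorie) 4.554e+08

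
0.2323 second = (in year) 7.366e-09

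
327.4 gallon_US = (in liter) 1239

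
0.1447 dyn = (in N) 1.447e-06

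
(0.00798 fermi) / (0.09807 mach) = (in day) 2.766e-24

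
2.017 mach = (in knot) 1335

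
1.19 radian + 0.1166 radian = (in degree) 74.86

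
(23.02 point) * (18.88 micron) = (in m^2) 1.533e-07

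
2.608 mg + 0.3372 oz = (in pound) 0.02108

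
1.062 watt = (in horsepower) 0.001424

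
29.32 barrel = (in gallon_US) 1231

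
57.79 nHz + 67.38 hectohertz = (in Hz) 6738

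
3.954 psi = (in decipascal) 2.726e+05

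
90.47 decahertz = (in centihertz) 9.047e+04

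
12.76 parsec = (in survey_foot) 1.292e+18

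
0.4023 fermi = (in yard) 4.4e-16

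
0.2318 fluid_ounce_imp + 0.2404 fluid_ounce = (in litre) 0.0137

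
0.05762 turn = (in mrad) 362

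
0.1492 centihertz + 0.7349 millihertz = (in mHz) 2.227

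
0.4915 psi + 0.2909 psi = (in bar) 0.05394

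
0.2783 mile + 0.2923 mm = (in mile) 0.2783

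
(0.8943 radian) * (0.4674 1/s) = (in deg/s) 23.95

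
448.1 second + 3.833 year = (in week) 199.9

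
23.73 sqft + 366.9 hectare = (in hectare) 366.9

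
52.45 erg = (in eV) 3.274e+13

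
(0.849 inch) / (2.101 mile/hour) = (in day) 2.657e-07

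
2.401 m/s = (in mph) 5.371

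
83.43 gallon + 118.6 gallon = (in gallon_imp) 168.2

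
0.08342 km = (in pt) 2.365e+05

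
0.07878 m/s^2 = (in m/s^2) 0.07878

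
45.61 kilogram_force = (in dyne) 4.473e+07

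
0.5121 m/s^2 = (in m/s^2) 0.5121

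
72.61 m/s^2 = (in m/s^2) 72.61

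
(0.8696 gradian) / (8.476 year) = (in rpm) 4.88e-10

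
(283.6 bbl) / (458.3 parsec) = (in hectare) 3.188e-22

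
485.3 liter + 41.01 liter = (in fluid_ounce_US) 1.78e+04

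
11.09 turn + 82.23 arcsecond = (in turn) 11.09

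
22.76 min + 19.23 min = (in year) 7.989e-05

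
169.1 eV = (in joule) 2.709e-17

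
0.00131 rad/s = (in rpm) 0.01251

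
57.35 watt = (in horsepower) 0.07691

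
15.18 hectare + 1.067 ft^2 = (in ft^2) 1.634e+06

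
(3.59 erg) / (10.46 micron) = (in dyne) 3432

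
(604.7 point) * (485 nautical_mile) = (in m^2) 1.916e+05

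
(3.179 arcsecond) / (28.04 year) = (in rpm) 1.664e-13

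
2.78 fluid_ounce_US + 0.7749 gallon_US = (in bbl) 0.01897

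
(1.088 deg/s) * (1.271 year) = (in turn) 1.211e+05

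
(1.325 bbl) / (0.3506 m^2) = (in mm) 600.9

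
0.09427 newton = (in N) 0.09427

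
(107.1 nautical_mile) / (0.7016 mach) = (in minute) 13.84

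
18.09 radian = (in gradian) 1152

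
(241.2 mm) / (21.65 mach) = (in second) 3.272e-05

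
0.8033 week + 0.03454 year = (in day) 18.23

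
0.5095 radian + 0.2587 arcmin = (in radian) 0.5096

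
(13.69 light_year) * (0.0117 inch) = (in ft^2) 4.143e+14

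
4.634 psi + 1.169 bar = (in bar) 1.489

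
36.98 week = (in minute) 3.728e+05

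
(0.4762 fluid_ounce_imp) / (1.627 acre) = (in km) 2.055e-12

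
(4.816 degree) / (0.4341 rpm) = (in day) 2.14e-05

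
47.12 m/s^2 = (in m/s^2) 47.12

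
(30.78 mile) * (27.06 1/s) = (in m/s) 1.34e+06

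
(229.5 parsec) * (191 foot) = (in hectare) 4.123e+16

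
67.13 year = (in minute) 3.528e+07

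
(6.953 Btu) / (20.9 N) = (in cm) 3.51e+04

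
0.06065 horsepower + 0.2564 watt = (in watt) 45.48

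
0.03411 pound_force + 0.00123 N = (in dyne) 1.53e+04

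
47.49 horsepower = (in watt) 3.541e+04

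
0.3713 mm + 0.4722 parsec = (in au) 9.74e+04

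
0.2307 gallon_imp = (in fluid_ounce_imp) 36.91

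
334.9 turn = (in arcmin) 7.234e+06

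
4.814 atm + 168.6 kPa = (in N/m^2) 6.564e+05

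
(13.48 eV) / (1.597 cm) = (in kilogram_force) 1.379e-17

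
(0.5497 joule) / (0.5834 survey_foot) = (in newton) 3.091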